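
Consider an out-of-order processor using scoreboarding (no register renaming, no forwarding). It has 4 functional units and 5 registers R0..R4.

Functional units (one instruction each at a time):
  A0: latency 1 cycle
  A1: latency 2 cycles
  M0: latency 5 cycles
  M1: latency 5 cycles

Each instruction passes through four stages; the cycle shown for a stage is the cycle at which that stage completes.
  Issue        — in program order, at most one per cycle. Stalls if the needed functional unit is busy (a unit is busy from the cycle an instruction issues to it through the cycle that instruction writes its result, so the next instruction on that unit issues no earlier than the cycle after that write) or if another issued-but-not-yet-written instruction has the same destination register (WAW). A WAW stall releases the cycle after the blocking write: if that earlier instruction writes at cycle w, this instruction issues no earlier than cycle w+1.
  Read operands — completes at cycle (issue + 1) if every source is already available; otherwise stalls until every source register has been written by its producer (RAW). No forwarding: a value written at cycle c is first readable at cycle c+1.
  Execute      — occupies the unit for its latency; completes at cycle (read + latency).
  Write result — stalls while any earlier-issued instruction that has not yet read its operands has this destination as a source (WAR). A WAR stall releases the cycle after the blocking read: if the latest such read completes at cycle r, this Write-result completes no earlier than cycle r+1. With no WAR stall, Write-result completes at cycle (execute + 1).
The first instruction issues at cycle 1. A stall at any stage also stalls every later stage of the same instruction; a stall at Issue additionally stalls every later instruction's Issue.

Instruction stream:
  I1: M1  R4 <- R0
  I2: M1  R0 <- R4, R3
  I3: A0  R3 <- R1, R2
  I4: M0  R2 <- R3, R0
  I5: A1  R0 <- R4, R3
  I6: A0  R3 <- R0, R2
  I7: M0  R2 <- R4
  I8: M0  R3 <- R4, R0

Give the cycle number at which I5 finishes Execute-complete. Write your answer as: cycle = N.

cycle 1: I1→M1
cycle 2: I1 RO
cycle 7: I1 EX
cycle 8: I1 WR R4
cycle 9: I2→M1
cycle 10: I2 RO; I3→A0
cycle 11: I3 RO; I4→M0
cycle 12: I3 EX
cycle 13: I3 WR R3
cycle 15: I2 EX
cycle 16: I2 WR R0
cycle 17: I4 RO; I5→A1
cycle 18: I5 RO; I6→A0
cycle 20: I5 EX
cycle 21: I5 WR R0
cycle 22: I4 EX
cycle 23: I4 WR R2
cycle 24: I6 RO; I7→M0
cycle 25: I6 EX; I7 RO
cycle 26: I6 WR R3
cycle 30: I7 EX
cycle 31: I7 WR R2
cycle 32: I8→M0
cycle 33: I8 RO
cycle 38: I8 EX
cycle 39: I8 WR R3

cycle = 20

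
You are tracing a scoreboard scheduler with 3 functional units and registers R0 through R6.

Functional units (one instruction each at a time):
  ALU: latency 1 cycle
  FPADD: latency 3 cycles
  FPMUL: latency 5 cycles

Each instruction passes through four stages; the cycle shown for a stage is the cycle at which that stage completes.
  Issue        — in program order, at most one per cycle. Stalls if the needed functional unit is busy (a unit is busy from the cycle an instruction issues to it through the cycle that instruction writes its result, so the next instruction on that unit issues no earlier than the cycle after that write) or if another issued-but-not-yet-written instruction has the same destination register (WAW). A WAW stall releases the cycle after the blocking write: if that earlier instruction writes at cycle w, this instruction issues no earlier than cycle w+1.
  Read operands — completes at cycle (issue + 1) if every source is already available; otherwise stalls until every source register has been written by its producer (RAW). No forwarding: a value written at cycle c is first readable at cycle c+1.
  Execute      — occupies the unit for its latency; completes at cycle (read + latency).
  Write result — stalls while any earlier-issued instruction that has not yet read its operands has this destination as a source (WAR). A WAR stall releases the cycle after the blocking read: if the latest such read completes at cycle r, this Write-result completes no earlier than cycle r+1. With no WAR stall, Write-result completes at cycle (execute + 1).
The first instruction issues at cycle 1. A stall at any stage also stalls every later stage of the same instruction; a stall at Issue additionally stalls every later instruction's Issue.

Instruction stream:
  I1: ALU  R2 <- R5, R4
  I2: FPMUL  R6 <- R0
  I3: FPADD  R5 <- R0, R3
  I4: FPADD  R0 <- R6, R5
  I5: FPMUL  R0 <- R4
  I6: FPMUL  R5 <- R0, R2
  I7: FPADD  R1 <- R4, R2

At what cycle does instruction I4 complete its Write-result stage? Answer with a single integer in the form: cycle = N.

cycle = 14

I1  is:1  ro:2  ex:3  wr:4
I2  is:2  ro:3  ex:8  wr:9
I3  is:3  ro:4  ex:7  wr:8
I4  is:9  ro:10  ex:13  wr:14  — struct: FPADD busy until I3 writes@8
I5  is:15  ro:16  ex:21  wr:22  — WAW R0: wait I4 write@14
I6  is:23  ro:24  ex:29  wr:30  — struct: FPMUL busy until I5 writes@22
I7  is:24  ro:25  ex:28  wr:29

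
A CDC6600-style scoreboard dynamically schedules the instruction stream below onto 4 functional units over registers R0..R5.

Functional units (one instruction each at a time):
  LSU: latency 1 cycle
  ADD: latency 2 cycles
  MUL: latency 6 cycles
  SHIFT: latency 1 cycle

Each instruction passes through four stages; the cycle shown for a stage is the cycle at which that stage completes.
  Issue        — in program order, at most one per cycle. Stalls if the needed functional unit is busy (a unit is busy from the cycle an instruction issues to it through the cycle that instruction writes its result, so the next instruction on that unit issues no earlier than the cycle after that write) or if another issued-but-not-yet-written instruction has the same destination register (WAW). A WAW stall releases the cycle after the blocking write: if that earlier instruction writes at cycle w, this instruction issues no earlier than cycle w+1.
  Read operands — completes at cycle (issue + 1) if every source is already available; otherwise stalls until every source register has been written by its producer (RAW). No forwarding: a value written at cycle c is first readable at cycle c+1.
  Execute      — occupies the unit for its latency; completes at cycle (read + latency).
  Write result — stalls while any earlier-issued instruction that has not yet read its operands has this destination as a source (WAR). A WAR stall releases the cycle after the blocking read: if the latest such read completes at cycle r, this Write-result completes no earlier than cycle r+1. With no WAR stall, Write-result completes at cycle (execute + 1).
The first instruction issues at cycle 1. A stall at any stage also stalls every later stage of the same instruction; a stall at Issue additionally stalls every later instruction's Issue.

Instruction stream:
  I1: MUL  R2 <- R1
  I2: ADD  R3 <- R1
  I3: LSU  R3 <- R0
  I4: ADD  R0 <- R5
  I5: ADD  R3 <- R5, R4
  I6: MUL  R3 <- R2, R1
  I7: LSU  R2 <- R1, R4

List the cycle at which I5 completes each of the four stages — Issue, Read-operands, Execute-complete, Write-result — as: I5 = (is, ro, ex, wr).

c1: issue I1 (MUL)
c2: I1 read-ops · issue I2 (ADD)
c3: I2 read-ops
c5: I2 finished on ADD
c6: I2→R3
c7: issue I3 (LSU)
c8: I1 finished on MUL · I3 read-ops · issue I4 (ADD)
c9: I1→R2 · I3 finished on LSU · I4 read-ops
c10: I3→R3
c11: I4 finished on ADD
c12: I4→R0
c13: issue I5 (ADD)
c14: I5 read-ops
c16: I5 finished on ADD
c17: I5→R3
c18: issue I6 (MUL)
c19: I6 read-ops · issue I7 (LSU)
c20: I7 read-ops
c21: I7 finished on LSU
c22: I7→R2
c25: I6 finished on MUL
c26: I6→R3

I5 = (13, 14, 16, 17)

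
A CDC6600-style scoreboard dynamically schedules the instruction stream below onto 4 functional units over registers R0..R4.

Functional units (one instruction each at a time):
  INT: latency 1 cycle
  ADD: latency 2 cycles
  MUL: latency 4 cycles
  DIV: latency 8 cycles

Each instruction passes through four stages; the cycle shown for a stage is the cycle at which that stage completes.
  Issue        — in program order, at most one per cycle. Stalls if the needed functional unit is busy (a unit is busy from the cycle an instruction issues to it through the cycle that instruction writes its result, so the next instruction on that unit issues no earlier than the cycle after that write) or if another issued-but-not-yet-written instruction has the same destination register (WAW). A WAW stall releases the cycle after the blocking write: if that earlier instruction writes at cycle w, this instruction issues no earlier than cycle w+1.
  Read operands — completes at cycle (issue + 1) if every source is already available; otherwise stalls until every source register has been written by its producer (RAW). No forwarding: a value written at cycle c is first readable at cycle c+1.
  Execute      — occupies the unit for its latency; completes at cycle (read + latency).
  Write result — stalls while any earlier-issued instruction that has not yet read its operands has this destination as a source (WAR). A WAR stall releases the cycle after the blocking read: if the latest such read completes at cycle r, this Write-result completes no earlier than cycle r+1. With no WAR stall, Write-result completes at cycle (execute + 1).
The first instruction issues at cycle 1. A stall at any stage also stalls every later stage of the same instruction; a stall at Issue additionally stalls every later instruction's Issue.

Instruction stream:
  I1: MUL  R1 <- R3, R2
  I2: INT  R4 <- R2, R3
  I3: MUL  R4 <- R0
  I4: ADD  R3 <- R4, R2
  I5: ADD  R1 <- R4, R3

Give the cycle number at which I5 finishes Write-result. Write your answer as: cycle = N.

cycle = 23

I1  is:1  ro:2  ex:6  wr:7
I2  is:2  ro:3  ex:4  wr:5
I3  is:8  ro:9  ex:13  wr:14  — struct: MUL busy until I1 writes@7
I4  is:9  ro:15  ex:17  wr:18  — RAW R4: wait I3 write@14
I5  is:19  ro:20  ex:22  wr:23  — struct: ADD busy until I4 writes@18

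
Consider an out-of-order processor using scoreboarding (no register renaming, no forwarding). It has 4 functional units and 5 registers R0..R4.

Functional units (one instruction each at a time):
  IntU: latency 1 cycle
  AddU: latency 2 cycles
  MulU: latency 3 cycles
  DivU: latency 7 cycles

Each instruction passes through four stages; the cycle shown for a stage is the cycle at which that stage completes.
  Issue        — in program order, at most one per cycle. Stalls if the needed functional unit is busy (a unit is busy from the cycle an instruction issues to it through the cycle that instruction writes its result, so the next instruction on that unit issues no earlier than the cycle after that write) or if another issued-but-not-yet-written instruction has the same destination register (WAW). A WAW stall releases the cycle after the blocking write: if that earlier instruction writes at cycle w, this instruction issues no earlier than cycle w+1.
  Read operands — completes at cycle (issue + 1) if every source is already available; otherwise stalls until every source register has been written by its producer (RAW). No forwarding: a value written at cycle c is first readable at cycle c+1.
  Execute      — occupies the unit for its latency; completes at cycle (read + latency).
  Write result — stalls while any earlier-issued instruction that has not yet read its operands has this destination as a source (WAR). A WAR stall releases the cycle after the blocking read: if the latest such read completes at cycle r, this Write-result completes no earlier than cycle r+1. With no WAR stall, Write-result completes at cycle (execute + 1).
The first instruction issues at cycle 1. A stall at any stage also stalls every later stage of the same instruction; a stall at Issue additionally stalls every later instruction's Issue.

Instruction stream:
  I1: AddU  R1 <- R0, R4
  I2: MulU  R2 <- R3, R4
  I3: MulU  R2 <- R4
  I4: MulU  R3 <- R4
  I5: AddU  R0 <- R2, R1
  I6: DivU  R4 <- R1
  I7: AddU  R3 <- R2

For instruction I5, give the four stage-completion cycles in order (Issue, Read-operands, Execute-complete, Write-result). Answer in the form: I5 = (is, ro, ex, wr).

I5 = (15, 16, 18, 19)

[1] issue I1 (AddU)
[2] I1 read-ops; issue I2 (MulU)
[3] I2 read-ops
[4] I1 finished on AddU
[5] I1→R1
[6] I2 finished on MulU
[7] I2→R2
[8] issue I3 (MulU)
[9] I3 read-ops
[12] I3 finished on MulU
[13] I3→R2
[14] issue I4 (MulU)
[15] I4 read-ops; issue I5 (AddU)
[16] I5 read-ops; issue I6 (DivU)
[17] I6 read-ops
[18] I4 finished on MulU; I5 finished on AddU
[19] I4→R3; I5→R0
[20] issue I7 (AddU)
[21] I7 read-ops
[23] I7 finished on AddU
[24] I6 finished on DivU; I7→R3
[25] I6→R4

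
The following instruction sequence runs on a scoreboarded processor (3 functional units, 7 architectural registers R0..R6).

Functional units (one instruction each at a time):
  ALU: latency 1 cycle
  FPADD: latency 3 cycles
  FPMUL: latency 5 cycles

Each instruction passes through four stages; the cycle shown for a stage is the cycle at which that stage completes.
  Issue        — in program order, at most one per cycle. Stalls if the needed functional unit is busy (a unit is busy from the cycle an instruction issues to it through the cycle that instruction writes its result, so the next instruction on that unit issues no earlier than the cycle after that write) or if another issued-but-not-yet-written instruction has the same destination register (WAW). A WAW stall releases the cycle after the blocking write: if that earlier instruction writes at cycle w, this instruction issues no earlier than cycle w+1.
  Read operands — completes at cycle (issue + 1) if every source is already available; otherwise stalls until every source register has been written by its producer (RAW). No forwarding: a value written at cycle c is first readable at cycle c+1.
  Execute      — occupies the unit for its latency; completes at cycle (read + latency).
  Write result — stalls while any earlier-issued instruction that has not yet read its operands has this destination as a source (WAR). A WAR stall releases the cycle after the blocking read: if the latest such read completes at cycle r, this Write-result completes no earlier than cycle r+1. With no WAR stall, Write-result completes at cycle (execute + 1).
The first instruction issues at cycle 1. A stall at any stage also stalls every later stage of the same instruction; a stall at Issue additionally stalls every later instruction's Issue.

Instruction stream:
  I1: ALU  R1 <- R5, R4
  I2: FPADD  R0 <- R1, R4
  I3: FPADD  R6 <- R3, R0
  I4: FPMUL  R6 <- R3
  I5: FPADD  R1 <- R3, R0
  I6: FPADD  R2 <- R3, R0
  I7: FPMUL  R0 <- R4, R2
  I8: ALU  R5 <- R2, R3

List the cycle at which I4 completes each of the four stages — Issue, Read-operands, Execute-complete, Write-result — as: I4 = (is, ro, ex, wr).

I4 = (16, 17, 22, 23)

I1  is:1  ro:2  ex:3  wr:4
I2  is:2  ro:5  ex:8  wr:9  — RAW R1: wait I1 write@4
I3  is:10  ro:11  ex:14  wr:15  — struct: FPADD busy until I2 writes@9
I4  is:16  ro:17  ex:22  wr:23  — WAW R6: wait I3 write@15
I5  is:17  ro:18  ex:21  wr:22
I6  is:23  ro:24  ex:27  wr:28  — struct: FPADD busy until I5 writes@22
I7  is:24  ro:29  ex:34  wr:35  — RAW R2: wait I6 write@28
I8  is:25  ro:29  ex:30  wr:31  — RAW R2: wait I6 write@28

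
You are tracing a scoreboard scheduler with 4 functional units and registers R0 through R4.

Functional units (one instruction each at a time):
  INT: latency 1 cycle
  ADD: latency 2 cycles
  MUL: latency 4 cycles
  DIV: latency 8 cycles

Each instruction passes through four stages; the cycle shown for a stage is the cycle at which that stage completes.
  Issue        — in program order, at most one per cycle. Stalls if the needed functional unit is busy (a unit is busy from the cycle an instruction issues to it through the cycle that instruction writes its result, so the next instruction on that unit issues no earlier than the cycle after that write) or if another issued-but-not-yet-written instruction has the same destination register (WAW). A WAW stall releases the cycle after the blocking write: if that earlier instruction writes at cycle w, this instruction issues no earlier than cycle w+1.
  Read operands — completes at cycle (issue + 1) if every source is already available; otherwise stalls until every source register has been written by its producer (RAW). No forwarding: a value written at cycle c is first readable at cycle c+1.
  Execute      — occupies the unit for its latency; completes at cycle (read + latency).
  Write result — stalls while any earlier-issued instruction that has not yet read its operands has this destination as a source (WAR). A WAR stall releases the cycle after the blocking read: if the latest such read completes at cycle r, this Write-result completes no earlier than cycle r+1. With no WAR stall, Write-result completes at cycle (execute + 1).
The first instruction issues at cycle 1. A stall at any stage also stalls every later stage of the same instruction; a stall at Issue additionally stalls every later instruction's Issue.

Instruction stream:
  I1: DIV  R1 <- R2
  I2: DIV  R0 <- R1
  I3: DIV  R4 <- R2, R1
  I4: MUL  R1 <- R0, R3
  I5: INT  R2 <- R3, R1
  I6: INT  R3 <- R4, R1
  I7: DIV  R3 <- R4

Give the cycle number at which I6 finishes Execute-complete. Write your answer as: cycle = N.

[I1] 1/2/10/11
[I2] 12/13/21/22  (struct: DIV busy until I1 writes@11)
[I3] 23/24/32/33  (struct: DIV busy until I2 writes@22)
[I4] 24/25/29/30
[I5] 25/31/32/33  (RAW R1: wait I4 write@30)
[I6] 34/35/36/37  (struct: INT busy until I5 writes@33)
[I7] 38/39/47/48  (WAW R3: wait I6 write@37)

cycle = 36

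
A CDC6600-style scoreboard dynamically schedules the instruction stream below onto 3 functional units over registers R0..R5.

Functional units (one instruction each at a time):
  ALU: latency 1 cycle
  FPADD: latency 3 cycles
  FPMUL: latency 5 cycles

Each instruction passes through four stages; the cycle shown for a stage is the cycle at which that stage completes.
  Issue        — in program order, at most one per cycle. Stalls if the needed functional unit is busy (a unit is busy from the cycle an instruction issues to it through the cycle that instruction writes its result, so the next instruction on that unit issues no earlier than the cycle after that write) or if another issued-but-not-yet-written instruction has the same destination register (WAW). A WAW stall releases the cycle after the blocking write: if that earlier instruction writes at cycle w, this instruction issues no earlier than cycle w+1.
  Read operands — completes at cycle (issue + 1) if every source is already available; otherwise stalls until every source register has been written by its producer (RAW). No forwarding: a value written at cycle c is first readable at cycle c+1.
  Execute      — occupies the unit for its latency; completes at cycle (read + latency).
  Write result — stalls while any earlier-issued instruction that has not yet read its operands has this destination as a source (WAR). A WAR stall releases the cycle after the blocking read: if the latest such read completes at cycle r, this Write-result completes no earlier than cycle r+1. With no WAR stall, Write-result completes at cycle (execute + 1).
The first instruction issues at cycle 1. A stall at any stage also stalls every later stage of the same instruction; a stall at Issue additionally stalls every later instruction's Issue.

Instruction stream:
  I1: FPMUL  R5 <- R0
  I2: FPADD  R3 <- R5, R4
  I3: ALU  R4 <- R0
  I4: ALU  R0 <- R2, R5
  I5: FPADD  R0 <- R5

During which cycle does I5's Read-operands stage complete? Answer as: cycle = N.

I1: IS=1 RO=2 EX=7 WR=8
I2: IS=2 RO=9 EX=12 WR=13  [RAW R5: wait I1 write@8]
I3: IS=3 RO=4 EX=5 WR=10  [WAR R4: wait I2 read@9]
I4: IS=11 RO=12 EX=13 WR=14  [struct: ALU busy until I3 writes@10]
I5: IS=15 RO=16 EX=19 WR=20  [WAW R0: wait I4 write@14]

cycle = 16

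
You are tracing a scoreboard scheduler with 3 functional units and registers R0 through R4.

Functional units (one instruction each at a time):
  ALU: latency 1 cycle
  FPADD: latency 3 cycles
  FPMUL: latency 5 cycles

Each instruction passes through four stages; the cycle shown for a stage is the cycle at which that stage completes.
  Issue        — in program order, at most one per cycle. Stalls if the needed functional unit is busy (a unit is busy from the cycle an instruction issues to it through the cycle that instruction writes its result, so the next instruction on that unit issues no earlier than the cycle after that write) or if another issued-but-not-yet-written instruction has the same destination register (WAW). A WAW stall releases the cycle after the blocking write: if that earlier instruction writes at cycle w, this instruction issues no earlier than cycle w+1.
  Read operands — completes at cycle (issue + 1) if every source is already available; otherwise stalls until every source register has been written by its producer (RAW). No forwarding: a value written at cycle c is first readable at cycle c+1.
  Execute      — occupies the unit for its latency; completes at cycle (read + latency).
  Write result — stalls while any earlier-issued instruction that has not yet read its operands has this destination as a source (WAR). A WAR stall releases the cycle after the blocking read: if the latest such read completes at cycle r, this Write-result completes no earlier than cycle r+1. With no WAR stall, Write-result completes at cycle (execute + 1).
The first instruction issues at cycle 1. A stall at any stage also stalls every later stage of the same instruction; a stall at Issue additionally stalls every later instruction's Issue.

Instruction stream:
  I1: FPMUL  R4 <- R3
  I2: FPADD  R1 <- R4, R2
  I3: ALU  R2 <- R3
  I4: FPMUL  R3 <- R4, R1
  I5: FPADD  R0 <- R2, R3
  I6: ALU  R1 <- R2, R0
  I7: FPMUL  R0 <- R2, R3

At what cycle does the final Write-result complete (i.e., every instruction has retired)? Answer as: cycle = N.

cycle = 33

cycle 1: I1 issues→FPMUL
cycle 2: I1 reads | I2 issues→FPADD
cycle 3: I3 issues→ALU
cycle 4: I3 reads
cycle 5: I3 exec-done
cycle 7: I1 exec-done
cycle 8: I1 writes R4
cycle 9: I2 reads | I4 issues→FPMUL
cycle 10: I3 writes R2
cycle 12: I2 exec-done
cycle 13: I2 writes R1
cycle 14: I4 reads | I5 issues→FPADD
cycle 15: I6 issues→ALU
cycle 19: I4 exec-done
cycle 20: I4 writes R3
cycle 21: I5 reads
cycle 24: I5 exec-done
cycle 25: I5 writes R0
cycle 26: I6 reads | I7 issues→FPMUL
cycle 27: I6 exec-done | I7 reads
cycle 28: I6 writes R1
cycle 32: I7 exec-done
cycle 33: I7 writes R0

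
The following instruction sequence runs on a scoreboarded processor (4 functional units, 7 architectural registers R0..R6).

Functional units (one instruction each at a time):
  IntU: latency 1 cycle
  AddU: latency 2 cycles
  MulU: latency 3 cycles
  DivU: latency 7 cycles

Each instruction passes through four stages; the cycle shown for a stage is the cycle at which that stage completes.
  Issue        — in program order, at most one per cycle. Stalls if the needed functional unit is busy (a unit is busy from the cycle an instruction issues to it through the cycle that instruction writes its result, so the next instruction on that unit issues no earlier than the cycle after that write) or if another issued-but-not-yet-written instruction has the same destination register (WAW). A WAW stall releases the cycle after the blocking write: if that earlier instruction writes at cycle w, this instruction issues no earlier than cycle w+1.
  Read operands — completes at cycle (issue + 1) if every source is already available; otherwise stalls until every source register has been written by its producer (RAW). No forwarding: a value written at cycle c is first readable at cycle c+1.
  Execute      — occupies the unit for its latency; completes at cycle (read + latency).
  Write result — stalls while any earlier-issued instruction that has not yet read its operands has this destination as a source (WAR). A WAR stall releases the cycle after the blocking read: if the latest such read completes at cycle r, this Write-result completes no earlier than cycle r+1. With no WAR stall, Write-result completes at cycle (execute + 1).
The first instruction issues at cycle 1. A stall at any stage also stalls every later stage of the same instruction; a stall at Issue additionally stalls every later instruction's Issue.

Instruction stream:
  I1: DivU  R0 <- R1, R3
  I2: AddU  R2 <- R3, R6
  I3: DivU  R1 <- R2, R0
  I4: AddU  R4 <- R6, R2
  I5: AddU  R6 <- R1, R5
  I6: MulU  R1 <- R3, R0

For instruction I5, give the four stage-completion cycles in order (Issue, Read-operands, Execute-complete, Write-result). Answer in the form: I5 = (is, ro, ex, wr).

[1] I1 issues→DivU
[2] I1 reads, I2 issues→AddU
[3] I2 reads
[5] I2 exec-done
[6] I2 writes R2
[9] I1 exec-done
[10] I1 writes R0
[11] I3 issues→DivU
[12] I3 reads, I4 issues→AddU
[13] I4 reads
[15] I4 exec-done
[16] I4 writes R4
[17] I5 issues→AddU
[19] I3 exec-done
[20] I3 writes R1
[21] I5 reads, I6 issues→MulU
[22] I6 reads
[23] I5 exec-done
[24] I5 writes R6
[25] I6 exec-done
[26] I6 writes R1

I5 = (17, 21, 23, 24)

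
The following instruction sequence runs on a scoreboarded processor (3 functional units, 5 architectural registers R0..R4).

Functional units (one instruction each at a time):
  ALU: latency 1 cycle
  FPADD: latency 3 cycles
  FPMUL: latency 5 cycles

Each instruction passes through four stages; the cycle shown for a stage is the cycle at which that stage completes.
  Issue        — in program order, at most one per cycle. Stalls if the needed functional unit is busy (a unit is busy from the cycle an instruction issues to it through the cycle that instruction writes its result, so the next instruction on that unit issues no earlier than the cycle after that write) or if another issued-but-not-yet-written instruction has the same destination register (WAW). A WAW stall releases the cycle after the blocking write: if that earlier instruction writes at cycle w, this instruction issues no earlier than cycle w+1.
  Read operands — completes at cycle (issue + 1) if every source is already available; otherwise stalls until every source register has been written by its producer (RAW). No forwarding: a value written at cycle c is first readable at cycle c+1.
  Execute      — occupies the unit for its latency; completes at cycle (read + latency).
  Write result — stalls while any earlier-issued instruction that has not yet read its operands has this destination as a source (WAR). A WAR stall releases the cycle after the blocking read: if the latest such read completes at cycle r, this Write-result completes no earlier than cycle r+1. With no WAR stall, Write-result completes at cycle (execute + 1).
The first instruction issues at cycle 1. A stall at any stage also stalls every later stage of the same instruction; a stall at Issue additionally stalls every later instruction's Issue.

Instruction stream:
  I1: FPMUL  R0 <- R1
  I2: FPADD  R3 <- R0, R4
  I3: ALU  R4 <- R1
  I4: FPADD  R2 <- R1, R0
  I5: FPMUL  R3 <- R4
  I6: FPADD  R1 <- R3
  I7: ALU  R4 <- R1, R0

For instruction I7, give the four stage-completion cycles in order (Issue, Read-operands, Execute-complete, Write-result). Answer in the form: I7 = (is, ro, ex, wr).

I7 = (21, 28, 29, 30)

c1: I1→FPMUL
c2: I1 RO | I2→FPADD
c3: I3→ALU
c4: I3 RO
c5: I3 EX
c7: I1 EX
c8: I1 WR R0
c9: I2 RO
c10: I3 WR R4
c12: I2 EX
c13: I2 WR R3
c14: I4→FPADD
c15: I4 RO | I5→FPMUL
c16: I5 RO
c18: I4 EX
c19: I4 WR R2
c20: I6→FPADD
c21: I5 EX | I7→ALU
c22: I5 WR R3
c23: I6 RO
c26: I6 EX
c27: I6 WR R1
c28: I7 RO
c29: I7 EX
c30: I7 WR R4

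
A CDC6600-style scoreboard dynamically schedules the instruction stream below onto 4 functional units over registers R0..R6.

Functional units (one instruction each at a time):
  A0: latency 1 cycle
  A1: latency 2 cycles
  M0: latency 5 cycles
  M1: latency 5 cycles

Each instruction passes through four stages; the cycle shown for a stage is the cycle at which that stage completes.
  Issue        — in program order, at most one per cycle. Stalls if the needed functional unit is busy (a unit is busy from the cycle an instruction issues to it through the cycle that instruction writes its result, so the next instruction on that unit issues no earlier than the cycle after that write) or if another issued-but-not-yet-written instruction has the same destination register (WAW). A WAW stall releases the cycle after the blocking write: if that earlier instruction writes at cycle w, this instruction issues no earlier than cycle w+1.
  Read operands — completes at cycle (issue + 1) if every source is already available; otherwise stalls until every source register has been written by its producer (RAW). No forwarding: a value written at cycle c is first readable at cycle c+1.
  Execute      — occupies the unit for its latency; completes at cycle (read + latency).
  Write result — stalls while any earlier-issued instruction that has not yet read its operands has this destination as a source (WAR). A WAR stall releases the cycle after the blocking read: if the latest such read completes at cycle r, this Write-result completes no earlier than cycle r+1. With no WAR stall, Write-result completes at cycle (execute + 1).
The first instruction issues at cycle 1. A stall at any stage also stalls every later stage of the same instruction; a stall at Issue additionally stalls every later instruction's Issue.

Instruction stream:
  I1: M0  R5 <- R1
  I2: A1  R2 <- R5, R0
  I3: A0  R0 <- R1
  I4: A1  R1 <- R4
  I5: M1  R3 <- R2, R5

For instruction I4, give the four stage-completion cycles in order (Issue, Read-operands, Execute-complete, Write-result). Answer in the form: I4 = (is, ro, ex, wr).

I4 = (13, 14, 16, 17)

t=1  I1 issues→M0
t=2  I1 reads, I2 issues→A1
t=3  I3 issues→A0
t=4  I3 reads
t=5  I3 exec-done
t=7  I1 exec-done
t=8  I1 writes R5
t=9  I2 reads
t=10  I3 writes R0
t=11  I2 exec-done
t=12  I2 writes R2
t=13  I4 issues→A1
t=14  I4 reads, I5 issues→M1
t=15  I5 reads
t=16  I4 exec-done
t=17  I4 writes R1
t=20  I5 exec-done
t=21  I5 writes R3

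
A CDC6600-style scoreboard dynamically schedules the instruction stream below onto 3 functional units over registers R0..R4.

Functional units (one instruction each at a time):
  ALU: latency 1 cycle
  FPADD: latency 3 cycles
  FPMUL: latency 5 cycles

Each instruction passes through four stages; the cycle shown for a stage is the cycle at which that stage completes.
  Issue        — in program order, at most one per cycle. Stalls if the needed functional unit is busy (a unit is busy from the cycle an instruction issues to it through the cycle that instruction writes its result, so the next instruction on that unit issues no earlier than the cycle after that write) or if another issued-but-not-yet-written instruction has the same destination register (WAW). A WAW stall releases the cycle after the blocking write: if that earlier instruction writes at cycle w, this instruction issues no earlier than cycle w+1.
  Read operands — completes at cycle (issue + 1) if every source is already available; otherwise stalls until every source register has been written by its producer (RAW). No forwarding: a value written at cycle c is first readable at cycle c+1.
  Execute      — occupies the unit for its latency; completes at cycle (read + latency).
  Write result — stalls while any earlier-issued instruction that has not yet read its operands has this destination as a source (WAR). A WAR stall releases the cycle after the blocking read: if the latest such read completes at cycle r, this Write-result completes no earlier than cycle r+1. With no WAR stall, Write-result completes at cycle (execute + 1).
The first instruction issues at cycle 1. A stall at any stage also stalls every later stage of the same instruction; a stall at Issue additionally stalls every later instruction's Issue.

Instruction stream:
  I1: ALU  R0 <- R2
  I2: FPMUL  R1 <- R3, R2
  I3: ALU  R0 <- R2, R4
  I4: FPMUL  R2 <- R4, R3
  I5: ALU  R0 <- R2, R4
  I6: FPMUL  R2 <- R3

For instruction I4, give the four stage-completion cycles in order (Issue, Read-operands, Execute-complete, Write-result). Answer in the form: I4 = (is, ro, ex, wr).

I4 = (10, 11, 16, 17)

[1] I1 dispatched to ALU
[2] I1 operands ready; I2 dispatched to FPMUL
[3] I1 complete; I2 operands ready
[4] R0←I1
[5] I3 dispatched to ALU
[6] I3 operands ready
[7] I3 complete
[8] I2 complete; R0←I3
[9] R1←I2
[10] I4 dispatched to FPMUL
[11] I4 operands ready; I5 dispatched to ALU
[16] I4 complete
[17] R2←I4
[18] I5 operands ready; I6 dispatched to FPMUL
[19] I5 complete; I6 operands ready
[20] R0←I5
[24] I6 complete
[25] R2←I6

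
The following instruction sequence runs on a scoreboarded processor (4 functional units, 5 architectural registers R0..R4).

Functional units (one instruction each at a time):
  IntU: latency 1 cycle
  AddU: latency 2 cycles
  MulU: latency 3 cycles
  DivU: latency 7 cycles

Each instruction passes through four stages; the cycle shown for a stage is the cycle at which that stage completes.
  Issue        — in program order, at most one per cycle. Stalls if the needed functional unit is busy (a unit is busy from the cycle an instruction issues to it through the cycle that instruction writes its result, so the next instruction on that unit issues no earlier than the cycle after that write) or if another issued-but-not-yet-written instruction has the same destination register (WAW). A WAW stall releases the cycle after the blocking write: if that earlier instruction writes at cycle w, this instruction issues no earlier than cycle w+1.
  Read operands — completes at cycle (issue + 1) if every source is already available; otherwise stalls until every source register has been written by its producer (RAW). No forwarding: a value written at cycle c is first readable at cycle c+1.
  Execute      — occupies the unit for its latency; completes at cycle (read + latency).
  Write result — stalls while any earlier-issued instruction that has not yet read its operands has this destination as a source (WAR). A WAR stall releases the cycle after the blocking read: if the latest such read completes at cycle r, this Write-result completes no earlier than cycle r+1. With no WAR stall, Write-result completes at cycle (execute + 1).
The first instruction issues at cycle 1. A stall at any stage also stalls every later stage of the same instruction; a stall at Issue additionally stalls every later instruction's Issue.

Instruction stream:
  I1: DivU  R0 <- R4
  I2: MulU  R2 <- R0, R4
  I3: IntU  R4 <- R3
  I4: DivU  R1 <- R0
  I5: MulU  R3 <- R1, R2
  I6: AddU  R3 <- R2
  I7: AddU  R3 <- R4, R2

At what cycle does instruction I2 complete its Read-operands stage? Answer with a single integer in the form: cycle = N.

cycle = 11

[1] I1 issues→DivU
[2] I1 reads; I2 issues→MulU
[3] I3 issues→IntU
[4] I3 reads
[5] I3 exec-done
[9] I1 exec-done
[10] I1 writes R0
[11] I2 reads; I4 issues→DivU
[12] I3 writes R4; I4 reads
[14] I2 exec-done
[15] I2 writes R2
[16] I5 issues→MulU
[19] I4 exec-done
[20] I4 writes R1
[21] I5 reads
[24] I5 exec-done
[25] I5 writes R3
[26] I6 issues→AddU
[27] I6 reads
[29] I6 exec-done
[30] I6 writes R3
[31] I7 issues→AddU
[32] I7 reads
[34] I7 exec-done
[35] I7 writes R3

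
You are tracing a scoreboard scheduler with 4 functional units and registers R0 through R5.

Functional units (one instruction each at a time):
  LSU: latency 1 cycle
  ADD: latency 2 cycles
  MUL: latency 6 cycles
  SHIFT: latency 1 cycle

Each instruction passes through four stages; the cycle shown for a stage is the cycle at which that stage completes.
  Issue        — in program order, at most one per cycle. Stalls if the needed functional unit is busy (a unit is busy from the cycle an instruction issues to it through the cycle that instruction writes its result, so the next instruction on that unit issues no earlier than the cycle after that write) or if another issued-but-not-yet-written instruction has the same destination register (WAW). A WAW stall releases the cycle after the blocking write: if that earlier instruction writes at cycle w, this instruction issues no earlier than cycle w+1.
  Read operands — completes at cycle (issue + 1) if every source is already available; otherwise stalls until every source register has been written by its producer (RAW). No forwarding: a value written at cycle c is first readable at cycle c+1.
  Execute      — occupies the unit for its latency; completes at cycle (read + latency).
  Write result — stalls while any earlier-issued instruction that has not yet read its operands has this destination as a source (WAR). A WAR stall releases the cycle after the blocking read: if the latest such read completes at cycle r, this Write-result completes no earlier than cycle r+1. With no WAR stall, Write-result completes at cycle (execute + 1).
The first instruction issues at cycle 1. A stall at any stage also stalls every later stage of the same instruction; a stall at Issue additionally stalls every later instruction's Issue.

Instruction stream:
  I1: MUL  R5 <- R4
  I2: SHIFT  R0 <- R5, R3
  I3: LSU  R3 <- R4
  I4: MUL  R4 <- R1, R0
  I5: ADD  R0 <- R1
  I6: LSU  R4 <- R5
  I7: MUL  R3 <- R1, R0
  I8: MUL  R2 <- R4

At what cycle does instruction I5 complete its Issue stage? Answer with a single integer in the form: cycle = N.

I1 -> (1, 2, 8, 9)
I2 -> (2, 10, 11, 12)  // RAW R5: wait I1 write@9
I3 -> (3, 4, 5, 11)  // WAR R3: wait I2 read@10
I4 -> (10, 13, 19, 20)  // struct: MUL busy until I1 writes@9, RAW R0: wait I2 write@12
I5 -> (13, 14, 16, 17)  // WAW R0: wait I2 write@12
I6 -> (21, 22, 23, 24)  // WAW R4: wait I4 write@20
I7 -> (22, 23, 29, 30)
I8 -> (31, 32, 38, 39)  // struct: MUL busy until I7 writes@30

cycle = 13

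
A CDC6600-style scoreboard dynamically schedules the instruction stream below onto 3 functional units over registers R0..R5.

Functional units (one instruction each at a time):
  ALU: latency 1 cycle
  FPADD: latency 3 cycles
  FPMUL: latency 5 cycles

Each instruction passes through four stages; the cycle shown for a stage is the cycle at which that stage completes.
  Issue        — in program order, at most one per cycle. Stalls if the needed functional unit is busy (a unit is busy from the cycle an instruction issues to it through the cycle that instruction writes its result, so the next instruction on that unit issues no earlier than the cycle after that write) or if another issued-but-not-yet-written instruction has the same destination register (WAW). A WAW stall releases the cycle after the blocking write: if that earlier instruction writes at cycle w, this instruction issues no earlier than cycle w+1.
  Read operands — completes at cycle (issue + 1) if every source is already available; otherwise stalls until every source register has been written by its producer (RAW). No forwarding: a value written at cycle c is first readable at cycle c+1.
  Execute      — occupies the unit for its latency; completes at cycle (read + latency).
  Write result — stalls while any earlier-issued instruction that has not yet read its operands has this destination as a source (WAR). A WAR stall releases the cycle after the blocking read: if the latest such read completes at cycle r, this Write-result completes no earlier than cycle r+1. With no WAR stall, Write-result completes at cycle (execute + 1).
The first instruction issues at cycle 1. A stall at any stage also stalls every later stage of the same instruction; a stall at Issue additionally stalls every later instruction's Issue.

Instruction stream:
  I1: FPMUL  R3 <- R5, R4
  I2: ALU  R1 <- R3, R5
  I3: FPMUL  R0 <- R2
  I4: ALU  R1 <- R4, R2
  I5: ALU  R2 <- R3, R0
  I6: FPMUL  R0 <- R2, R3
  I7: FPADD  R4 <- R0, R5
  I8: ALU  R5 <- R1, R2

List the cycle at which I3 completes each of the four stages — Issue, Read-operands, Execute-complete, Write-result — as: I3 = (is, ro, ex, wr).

I1: IS=1 RO=2 EX=7 WR=8
I2: IS=2 RO=9 EX=10 WR=11  [RAW R3: wait I1 write@8]
I3: IS=9 RO=10 EX=15 WR=16  [struct: FPMUL busy until I1 writes@8]
I4: IS=12 RO=13 EX=14 WR=15  [struct: ALU busy until I2 writes@11]
I5: IS=16 RO=17 EX=18 WR=19  [struct: ALU busy until I4 writes@15]
I6: IS=17 RO=20 EX=25 WR=26  [RAW R2: wait I5 write@19]
I7: IS=18 RO=27 EX=30 WR=31  [RAW R0: wait I6 write@26]
I8: IS=20 RO=21 EX=22 WR=28  [struct: ALU busy until I5 writes@19; WAR R5: wait I7 read@27]

I3 = (9, 10, 15, 16)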